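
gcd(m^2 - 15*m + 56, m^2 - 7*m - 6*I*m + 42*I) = m - 7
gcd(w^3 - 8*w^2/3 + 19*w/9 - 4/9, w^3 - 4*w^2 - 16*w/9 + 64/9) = w - 4/3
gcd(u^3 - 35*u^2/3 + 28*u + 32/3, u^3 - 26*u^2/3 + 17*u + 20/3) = u^2 - 11*u/3 - 4/3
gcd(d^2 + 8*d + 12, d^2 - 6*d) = 1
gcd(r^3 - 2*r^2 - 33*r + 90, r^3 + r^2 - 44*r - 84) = r + 6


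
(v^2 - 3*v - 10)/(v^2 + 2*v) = (v - 5)/v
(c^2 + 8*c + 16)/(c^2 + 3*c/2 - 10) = 2*(c + 4)/(2*c - 5)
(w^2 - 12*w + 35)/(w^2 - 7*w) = (w - 5)/w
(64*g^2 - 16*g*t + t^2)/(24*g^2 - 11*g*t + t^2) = (-8*g + t)/(-3*g + t)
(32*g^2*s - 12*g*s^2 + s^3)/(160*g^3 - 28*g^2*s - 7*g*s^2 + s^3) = s/(5*g + s)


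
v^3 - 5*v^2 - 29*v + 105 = (v - 7)*(v - 3)*(v + 5)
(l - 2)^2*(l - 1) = l^3 - 5*l^2 + 8*l - 4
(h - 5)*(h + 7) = h^2 + 2*h - 35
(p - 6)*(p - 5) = p^2 - 11*p + 30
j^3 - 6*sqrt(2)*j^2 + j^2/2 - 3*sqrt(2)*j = j*(j + 1/2)*(j - 6*sqrt(2))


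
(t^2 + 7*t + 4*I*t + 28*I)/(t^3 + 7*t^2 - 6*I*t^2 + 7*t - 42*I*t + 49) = (t + 4*I)/(t^2 - 6*I*t + 7)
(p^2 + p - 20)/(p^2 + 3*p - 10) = (p - 4)/(p - 2)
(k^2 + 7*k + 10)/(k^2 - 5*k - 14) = (k + 5)/(k - 7)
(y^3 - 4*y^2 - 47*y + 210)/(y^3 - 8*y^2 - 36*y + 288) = (y^2 + 2*y - 35)/(y^2 - 2*y - 48)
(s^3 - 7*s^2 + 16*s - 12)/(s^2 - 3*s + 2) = (s^2 - 5*s + 6)/(s - 1)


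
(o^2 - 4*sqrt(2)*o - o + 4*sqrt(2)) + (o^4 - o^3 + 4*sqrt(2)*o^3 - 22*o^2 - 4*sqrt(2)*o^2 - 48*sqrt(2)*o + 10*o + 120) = o^4 - o^3 + 4*sqrt(2)*o^3 - 21*o^2 - 4*sqrt(2)*o^2 - 52*sqrt(2)*o + 9*o + 4*sqrt(2) + 120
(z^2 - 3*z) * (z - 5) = z^3 - 8*z^2 + 15*z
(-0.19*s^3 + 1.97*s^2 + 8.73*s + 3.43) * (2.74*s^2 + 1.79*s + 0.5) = -0.5206*s^5 + 5.0577*s^4 + 27.3515*s^3 + 26.0099*s^2 + 10.5047*s + 1.715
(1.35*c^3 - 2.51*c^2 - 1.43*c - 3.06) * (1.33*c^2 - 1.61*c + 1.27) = 1.7955*c^5 - 5.5118*c^4 + 3.8537*c^3 - 4.9552*c^2 + 3.1105*c - 3.8862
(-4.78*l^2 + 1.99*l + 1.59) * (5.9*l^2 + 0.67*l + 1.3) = -28.202*l^4 + 8.5384*l^3 + 4.5003*l^2 + 3.6523*l + 2.067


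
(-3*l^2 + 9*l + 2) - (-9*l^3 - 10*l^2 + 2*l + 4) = 9*l^3 + 7*l^2 + 7*l - 2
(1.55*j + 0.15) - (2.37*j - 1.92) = 2.07 - 0.82*j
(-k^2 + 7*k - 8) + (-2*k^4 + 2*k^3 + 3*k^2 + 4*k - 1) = -2*k^4 + 2*k^3 + 2*k^2 + 11*k - 9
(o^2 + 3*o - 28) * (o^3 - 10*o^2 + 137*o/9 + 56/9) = o^5 - 7*o^4 - 385*o^3/9 + 2987*o^2/9 - 3668*o/9 - 1568/9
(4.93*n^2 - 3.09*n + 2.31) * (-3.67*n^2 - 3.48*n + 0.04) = -18.0931*n^4 - 5.8161*n^3 + 2.4727*n^2 - 8.1624*n + 0.0924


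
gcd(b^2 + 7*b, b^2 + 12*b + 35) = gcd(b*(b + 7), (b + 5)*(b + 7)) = b + 7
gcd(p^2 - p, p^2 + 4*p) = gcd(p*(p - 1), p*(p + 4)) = p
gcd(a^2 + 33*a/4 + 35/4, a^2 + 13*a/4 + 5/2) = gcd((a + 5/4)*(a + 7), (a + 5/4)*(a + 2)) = a + 5/4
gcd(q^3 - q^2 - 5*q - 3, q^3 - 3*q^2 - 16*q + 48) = q - 3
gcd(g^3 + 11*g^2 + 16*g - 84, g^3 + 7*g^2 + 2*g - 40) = g - 2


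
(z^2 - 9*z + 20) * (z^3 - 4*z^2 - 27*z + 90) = z^5 - 13*z^4 + 29*z^3 + 253*z^2 - 1350*z + 1800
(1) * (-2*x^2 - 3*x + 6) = -2*x^2 - 3*x + 6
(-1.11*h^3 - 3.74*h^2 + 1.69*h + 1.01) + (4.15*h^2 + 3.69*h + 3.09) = -1.11*h^3 + 0.41*h^2 + 5.38*h + 4.1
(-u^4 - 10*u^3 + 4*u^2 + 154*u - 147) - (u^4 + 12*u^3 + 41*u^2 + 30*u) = -2*u^4 - 22*u^3 - 37*u^2 + 124*u - 147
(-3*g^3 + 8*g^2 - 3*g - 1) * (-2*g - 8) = 6*g^4 + 8*g^3 - 58*g^2 + 26*g + 8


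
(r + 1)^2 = r^2 + 2*r + 1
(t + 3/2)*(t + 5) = t^2 + 13*t/2 + 15/2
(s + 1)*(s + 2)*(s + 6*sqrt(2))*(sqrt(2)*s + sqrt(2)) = sqrt(2)*s^4 + 4*sqrt(2)*s^3 + 12*s^3 + 5*sqrt(2)*s^2 + 48*s^2 + 2*sqrt(2)*s + 60*s + 24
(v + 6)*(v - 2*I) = v^2 + 6*v - 2*I*v - 12*I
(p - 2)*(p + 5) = p^2 + 3*p - 10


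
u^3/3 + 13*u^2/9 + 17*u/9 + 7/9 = (u/3 + 1/3)*(u + 1)*(u + 7/3)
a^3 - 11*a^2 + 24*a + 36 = (a - 6)^2*(a + 1)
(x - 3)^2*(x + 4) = x^3 - 2*x^2 - 15*x + 36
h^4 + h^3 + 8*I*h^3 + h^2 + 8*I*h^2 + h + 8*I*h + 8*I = (h + 1)*(h - I)*(h + I)*(h + 8*I)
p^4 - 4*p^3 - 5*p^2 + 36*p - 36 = (p - 3)*(p - 2)^2*(p + 3)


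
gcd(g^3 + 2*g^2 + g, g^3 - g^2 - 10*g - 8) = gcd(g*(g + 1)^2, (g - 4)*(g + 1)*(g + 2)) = g + 1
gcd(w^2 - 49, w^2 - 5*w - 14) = w - 7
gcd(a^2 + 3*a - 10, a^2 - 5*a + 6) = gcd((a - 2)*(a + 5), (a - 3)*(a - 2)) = a - 2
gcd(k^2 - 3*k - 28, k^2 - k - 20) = k + 4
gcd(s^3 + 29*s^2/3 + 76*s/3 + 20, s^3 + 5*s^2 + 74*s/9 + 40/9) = s^2 + 11*s/3 + 10/3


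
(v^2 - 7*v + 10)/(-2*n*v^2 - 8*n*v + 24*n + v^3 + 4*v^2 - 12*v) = (v - 5)/(-2*n*v - 12*n + v^2 + 6*v)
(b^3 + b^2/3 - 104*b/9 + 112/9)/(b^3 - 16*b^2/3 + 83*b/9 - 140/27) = 3*(b + 4)/(3*b - 5)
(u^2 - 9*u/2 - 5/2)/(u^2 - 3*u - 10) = (u + 1/2)/(u + 2)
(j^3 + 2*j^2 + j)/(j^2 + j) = j + 1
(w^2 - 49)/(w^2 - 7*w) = (w + 7)/w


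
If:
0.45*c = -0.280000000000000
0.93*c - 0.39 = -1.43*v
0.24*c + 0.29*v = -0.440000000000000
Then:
No Solution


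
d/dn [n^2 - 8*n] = 2*n - 8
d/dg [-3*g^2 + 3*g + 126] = 3 - 6*g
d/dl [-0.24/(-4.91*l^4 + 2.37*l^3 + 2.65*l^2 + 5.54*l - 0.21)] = (-4.7136*l^3 + 1.7064*l^2 + 1.272*l + 1.3296)/(-4.91*l^4 + 2.37*l^3 + 2.65*l^2 + 5.54*l - 0.21)^2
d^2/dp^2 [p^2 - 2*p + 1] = 2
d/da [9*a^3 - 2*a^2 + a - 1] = 27*a^2 - 4*a + 1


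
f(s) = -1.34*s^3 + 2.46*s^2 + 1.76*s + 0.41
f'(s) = -4.02*s^2 + 4.92*s + 1.76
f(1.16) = 3.67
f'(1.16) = 2.06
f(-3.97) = 116.04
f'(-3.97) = -81.13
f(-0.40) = 0.19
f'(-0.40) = -0.85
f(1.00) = 3.29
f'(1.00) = 2.66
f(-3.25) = 66.67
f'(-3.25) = -56.69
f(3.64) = -25.22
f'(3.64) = -33.59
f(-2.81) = 44.62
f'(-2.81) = -43.81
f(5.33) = -123.23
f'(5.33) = -86.22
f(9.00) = -761.35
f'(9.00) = -279.58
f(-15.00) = 5050.01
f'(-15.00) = -976.54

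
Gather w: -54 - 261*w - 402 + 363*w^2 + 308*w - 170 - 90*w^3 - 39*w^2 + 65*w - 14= -90*w^3 + 324*w^2 + 112*w - 640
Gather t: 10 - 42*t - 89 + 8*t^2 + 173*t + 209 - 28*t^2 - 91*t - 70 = -20*t^2 + 40*t + 60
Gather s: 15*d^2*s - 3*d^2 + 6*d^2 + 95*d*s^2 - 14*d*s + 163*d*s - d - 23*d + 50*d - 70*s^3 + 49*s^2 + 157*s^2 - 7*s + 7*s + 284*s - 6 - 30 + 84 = 3*d^2 + 26*d - 70*s^3 + s^2*(95*d + 206) + s*(15*d^2 + 149*d + 284) + 48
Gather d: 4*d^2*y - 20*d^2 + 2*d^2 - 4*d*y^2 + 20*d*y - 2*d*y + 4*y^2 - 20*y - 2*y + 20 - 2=d^2*(4*y - 18) + d*(-4*y^2 + 18*y) + 4*y^2 - 22*y + 18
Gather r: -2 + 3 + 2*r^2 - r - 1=2*r^2 - r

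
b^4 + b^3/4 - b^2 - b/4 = b*(b - 1)*(b + 1/4)*(b + 1)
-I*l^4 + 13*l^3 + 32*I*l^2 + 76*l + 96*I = (l - 2*I)*(l + 6*I)*(l + 8*I)*(-I*l + 1)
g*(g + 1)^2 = g^3 + 2*g^2 + g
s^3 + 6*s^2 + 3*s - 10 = (s - 1)*(s + 2)*(s + 5)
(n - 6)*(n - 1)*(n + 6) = n^3 - n^2 - 36*n + 36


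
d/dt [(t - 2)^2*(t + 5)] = (t - 2)*(3*t + 8)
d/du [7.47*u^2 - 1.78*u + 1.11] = 14.94*u - 1.78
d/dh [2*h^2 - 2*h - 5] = 4*h - 2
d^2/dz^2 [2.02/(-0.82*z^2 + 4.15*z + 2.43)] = (-2.716496*z^2 + 13.74812*z + 2.02*(1.64*z - 4.15)*(3.28*z - 8.3) + 8.050104)/(-0.82*z^2 + 4.15*z + 2.43)^3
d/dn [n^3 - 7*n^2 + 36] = n*(3*n - 14)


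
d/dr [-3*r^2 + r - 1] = 1 - 6*r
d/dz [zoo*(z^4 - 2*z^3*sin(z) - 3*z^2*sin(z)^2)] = zoo*z*(z^2*cos(z) + z^2 + z*sin(z) + z*sin(2*z)/2 + sin(z)^2)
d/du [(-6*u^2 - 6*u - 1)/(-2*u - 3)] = 4*(3*u^2 + 9*u + 4)/(4*u^2 + 12*u + 9)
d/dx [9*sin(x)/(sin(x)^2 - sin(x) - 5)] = 9*(cos(x)^2 - 6)*cos(x)/(sin(x) + cos(x)^2 + 4)^2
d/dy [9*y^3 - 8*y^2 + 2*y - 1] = 27*y^2 - 16*y + 2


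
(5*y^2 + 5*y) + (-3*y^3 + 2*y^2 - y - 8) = -3*y^3 + 7*y^2 + 4*y - 8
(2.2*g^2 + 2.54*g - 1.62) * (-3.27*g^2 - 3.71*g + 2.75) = -7.194*g^4 - 16.4678*g^3 + 1.924*g^2 + 12.9952*g - 4.455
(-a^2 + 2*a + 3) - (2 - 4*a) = -a^2 + 6*a + 1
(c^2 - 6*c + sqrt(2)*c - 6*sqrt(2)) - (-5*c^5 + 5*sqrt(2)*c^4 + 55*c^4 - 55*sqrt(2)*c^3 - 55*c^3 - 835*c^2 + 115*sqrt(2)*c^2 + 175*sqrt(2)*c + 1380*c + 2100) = 5*c^5 - 55*c^4 - 5*sqrt(2)*c^4 + 55*c^3 + 55*sqrt(2)*c^3 - 115*sqrt(2)*c^2 + 836*c^2 - 1386*c - 174*sqrt(2)*c - 2100 - 6*sqrt(2)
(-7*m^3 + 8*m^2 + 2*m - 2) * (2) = -14*m^3 + 16*m^2 + 4*m - 4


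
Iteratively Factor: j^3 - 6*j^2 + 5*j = (j - 1)*(j^2 - 5*j) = j*(j - 1)*(j - 5)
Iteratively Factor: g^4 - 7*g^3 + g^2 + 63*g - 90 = (g + 3)*(g^3 - 10*g^2 + 31*g - 30) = (g - 2)*(g + 3)*(g^2 - 8*g + 15) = (g - 5)*(g - 2)*(g + 3)*(g - 3)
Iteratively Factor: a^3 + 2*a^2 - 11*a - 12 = (a + 1)*(a^2 + a - 12) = (a + 1)*(a + 4)*(a - 3)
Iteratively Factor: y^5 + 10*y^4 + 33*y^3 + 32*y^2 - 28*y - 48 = (y + 2)*(y^4 + 8*y^3 + 17*y^2 - 2*y - 24) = (y + 2)^2*(y^3 + 6*y^2 + 5*y - 12) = (y - 1)*(y + 2)^2*(y^2 + 7*y + 12) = (y - 1)*(y + 2)^2*(y + 3)*(y + 4)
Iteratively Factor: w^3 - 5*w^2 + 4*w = (w - 1)*(w^2 - 4*w) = w*(w - 1)*(w - 4)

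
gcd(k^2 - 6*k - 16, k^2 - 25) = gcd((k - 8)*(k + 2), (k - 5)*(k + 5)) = 1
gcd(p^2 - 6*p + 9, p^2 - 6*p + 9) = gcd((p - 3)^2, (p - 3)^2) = p^2 - 6*p + 9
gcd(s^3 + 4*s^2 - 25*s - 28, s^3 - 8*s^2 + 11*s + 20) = s^2 - 3*s - 4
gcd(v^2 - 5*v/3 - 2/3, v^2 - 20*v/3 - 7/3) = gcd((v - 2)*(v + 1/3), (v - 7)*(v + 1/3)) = v + 1/3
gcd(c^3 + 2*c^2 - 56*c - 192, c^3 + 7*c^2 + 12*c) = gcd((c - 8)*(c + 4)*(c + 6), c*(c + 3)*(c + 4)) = c + 4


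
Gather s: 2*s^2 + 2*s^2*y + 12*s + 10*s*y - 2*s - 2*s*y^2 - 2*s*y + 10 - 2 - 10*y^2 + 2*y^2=s^2*(2*y + 2) + s*(-2*y^2 + 8*y + 10) - 8*y^2 + 8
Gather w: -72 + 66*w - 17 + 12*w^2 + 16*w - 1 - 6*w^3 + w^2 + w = -6*w^3 + 13*w^2 + 83*w - 90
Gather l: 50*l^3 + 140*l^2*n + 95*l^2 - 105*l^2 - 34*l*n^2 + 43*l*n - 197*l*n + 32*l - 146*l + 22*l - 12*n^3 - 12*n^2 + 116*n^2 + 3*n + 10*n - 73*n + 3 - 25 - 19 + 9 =50*l^3 + l^2*(140*n - 10) + l*(-34*n^2 - 154*n - 92) - 12*n^3 + 104*n^2 - 60*n - 32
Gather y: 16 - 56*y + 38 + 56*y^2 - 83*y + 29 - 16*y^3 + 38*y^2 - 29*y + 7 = -16*y^3 + 94*y^2 - 168*y + 90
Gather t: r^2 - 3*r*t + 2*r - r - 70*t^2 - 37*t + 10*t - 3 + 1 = r^2 + r - 70*t^2 + t*(-3*r - 27) - 2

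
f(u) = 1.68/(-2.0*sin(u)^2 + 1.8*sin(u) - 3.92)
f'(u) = 1.68*(4.0*sin(u)*cos(u) - 1.8*cos(u))/(-2.0*sin(u)^2 + 1.8*sin(u) - 3.92)^2 = (6.72*sin(u) - 3.024)*cos(u)/(2.0*sin(u)^2 - 1.8*sin(u) + 3.92)^2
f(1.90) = -0.42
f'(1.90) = -0.07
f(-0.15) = -0.40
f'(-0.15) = -0.22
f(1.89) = -0.42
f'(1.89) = -0.07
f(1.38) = -0.41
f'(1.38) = 0.04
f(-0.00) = -0.43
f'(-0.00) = -0.20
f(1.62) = -0.41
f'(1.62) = -0.01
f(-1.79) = -0.22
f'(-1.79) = 0.04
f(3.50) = -0.35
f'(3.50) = 0.22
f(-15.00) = -0.28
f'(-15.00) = 0.16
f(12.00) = -0.31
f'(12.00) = -0.19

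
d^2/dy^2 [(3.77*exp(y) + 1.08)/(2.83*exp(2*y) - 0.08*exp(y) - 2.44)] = (30.193553*exp(4*y) + 35.451976*exp(3*y) + 155.462088*exp(2*y) + 29.101472*exp(y) + 22.234256)*exp(y)/(22.665187*exp(6*y) - 1.922136*exp(5*y) - 58.570812*exp(4*y) + 3.313984*exp(3*y) + 50.499216*exp(2*y) - 1.428864*exp(y) - 14.526784)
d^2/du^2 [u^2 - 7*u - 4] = 2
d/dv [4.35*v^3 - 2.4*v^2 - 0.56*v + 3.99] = 13.05*v^2 - 4.8*v - 0.56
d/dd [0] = 0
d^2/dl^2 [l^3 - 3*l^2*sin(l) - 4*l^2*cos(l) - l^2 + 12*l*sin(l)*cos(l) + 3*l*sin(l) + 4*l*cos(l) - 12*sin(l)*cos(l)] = 3*l^2*sin(l) + 4*l^2*cos(l) + 13*l*sin(l) - 24*l*sin(2*l) - 16*l*cos(l) + 6*l - 14*sin(l) + 24*sqrt(2)*sin(2*l + pi/4) - 2*cos(l) - 2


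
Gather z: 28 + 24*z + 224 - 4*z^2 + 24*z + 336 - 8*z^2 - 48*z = 588 - 12*z^2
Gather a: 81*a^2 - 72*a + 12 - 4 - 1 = 81*a^2 - 72*a + 7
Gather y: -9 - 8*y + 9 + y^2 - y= y^2 - 9*y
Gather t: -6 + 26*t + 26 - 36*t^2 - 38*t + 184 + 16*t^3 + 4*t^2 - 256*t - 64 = 16*t^3 - 32*t^2 - 268*t + 140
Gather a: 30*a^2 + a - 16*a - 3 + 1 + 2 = 30*a^2 - 15*a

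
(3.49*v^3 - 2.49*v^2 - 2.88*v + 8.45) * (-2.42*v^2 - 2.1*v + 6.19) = -8.4458*v^5 - 1.3032*v^4 + 33.8017*v^3 - 29.8141*v^2 - 35.5722*v + 52.3055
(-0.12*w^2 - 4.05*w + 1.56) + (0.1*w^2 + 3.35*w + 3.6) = -0.02*w^2 - 0.7*w + 5.16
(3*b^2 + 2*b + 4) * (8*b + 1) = 24*b^3 + 19*b^2 + 34*b + 4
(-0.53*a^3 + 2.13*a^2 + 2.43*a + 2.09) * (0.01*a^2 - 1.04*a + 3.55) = -0.0053*a^5 + 0.5725*a^4 - 4.0724*a^3 + 5.0552*a^2 + 6.4529*a + 7.4195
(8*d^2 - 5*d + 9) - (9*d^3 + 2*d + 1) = -9*d^3 + 8*d^2 - 7*d + 8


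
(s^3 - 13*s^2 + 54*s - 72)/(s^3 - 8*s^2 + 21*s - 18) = (s^2 - 10*s + 24)/(s^2 - 5*s + 6)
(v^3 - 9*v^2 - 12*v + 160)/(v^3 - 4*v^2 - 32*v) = (v - 5)/v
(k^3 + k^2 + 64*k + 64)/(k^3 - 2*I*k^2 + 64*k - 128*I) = (k + 1)/(k - 2*I)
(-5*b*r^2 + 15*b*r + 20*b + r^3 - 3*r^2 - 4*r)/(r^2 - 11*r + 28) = (-5*b*r - 5*b + r^2 + r)/(r - 7)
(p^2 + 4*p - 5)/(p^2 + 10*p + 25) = (p - 1)/(p + 5)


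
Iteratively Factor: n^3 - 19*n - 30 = (n - 5)*(n^2 + 5*n + 6) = (n - 5)*(n + 2)*(n + 3)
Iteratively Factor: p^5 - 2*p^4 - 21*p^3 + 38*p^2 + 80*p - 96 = (p - 1)*(p^4 - p^3 - 22*p^2 + 16*p + 96) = (p - 4)*(p - 1)*(p^3 + 3*p^2 - 10*p - 24) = (p - 4)*(p - 1)*(p + 2)*(p^2 + p - 12) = (p - 4)*(p - 3)*(p - 1)*(p + 2)*(p + 4)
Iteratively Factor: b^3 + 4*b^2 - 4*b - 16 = (b + 2)*(b^2 + 2*b - 8) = (b + 2)*(b + 4)*(b - 2)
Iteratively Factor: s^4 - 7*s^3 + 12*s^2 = (s - 4)*(s^3 - 3*s^2) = s*(s - 4)*(s^2 - 3*s) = s^2*(s - 4)*(s - 3)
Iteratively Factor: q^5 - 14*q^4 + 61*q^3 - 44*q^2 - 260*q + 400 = (q - 5)*(q^4 - 9*q^3 + 16*q^2 + 36*q - 80) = (q - 5)*(q - 2)*(q^3 - 7*q^2 + 2*q + 40) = (q - 5)*(q - 4)*(q - 2)*(q^2 - 3*q - 10) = (q - 5)^2*(q - 4)*(q - 2)*(q + 2)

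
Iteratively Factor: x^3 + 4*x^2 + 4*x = (x)*(x^2 + 4*x + 4) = x*(x + 2)*(x + 2)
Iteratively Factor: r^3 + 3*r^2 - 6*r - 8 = (r - 2)*(r^2 + 5*r + 4) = (r - 2)*(r + 4)*(r + 1)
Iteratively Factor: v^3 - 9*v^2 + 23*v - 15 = (v - 5)*(v^2 - 4*v + 3) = (v - 5)*(v - 3)*(v - 1)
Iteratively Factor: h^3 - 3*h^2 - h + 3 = (h - 1)*(h^2 - 2*h - 3) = (h - 3)*(h - 1)*(h + 1)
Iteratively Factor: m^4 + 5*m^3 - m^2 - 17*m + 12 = (m + 4)*(m^3 + m^2 - 5*m + 3) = (m - 1)*(m + 4)*(m^2 + 2*m - 3) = (m - 1)^2*(m + 4)*(m + 3)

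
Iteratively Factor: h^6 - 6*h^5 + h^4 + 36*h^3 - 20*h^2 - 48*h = (h + 2)*(h^5 - 8*h^4 + 17*h^3 + 2*h^2 - 24*h) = (h - 4)*(h + 2)*(h^4 - 4*h^3 + h^2 + 6*h) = (h - 4)*(h - 2)*(h + 2)*(h^3 - 2*h^2 - 3*h) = (h - 4)*(h - 3)*(h - 2)*(h + 2)*(h^2 + h) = h*(h - 4)*(h - 3)*(h - 2)*(h + 2)*(h + 1)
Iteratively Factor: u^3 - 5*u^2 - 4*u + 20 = (u - 5)*(u^2 - 4) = (u - 5)*(u - 2)*(u + 2)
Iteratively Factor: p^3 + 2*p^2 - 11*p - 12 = (p + 4)*(p^2 - 2*p - 3) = (p + 1)*(p + 4)*(p - 3)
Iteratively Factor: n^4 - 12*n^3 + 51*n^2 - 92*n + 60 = (n - 5)*(n^3 - 7*n^2 + 16*n - 12) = (n - 5)*(n - 2)*(n^2 - 5*n + 6) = (n - 5)*(n - 3)*(n - 2)*(n - 2)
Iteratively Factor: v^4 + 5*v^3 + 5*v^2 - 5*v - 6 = (v + 1)*(v^3 + 4*v^2 + v - 6) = (v + 1)*(v + 3)*(v^2 + v - 2) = (v - 1)*(v + 1)*(v + 3)*(v + 2)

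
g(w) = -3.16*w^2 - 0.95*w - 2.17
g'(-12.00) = 74.89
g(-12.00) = -445.81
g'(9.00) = -57.83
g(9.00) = -266.68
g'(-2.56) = 15.23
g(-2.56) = -20.45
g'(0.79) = -5.94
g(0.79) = -4.89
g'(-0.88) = 4.61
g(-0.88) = -3.78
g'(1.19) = -8.47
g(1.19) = -7.78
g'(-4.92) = 30.14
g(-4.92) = -73.99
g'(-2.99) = 17.95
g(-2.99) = -27.58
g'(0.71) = -5.44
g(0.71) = -4.44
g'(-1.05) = 5.69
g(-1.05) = -4.66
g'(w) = -6.32*w - 0.95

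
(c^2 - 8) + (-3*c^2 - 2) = -2*c^2 - 10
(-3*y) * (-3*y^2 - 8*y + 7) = 9*y^3 + 24*y^2 - 21*y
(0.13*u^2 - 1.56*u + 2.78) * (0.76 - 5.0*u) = -0.65*u^3 + 7.8988*u^2 - 15.0856*u + 2.1128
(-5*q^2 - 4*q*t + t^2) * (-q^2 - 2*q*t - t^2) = 5*q^4 + 14*q^3*t + 12*q^2*t^2 + 2*q*t^3 - t^4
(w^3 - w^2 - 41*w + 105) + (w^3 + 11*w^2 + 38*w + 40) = 2*w^3 + 10*w^2 - 3*w + 145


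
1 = 1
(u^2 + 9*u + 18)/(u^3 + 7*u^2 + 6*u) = (u + 3)/(u*(u + 1))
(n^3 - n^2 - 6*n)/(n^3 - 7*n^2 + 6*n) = (n^2 - n - 6)/(n^2 - 7*n + 6)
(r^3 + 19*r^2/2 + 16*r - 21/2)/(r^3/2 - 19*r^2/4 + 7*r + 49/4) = 2*(2*r^3 + 19*r^2 + 32*r - 21)/(2*r^3 - 19*r^2 + 28*r + 49)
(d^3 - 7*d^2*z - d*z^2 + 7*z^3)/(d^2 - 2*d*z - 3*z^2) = (-d^2 + 8*d*z - 7*z^2)/(-d + 3*z)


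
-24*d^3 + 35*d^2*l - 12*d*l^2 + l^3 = (-8*d + l)*(-3*d + l)*(-d + l)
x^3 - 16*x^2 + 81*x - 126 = (x - 7)*(x - 6)*(x - 3)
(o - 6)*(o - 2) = o^2 - 8*o + 12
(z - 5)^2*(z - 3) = z^3 - 13*z^2 + 55*z - 75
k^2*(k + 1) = k^3 + k^2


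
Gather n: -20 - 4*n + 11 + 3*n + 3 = -n - 6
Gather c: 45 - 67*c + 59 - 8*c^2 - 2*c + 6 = -8*c^2 - 69*c + 110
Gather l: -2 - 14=-16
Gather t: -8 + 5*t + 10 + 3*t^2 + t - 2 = 3*t^2 + 6*t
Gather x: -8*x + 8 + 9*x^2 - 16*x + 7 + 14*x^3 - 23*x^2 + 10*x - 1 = 14*x^3 - 14*x^2 - 14*x + 14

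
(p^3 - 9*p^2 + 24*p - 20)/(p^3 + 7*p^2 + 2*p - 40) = (p^2 - 7*p + 10)/(p^2 + 9*p + 20)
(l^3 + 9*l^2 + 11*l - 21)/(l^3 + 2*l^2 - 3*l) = (l + 7)/l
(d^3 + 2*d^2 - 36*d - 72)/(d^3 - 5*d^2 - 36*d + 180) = (d + 2)/(d - 5)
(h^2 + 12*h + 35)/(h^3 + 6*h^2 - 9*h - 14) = (h + 5)/(h^2 - h - 2)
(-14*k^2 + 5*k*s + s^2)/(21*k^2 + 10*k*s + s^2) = (-2*k + s)/(3*k + s)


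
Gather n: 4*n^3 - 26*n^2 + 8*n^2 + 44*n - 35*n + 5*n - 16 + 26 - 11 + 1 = 4*n^3 - 18*n^2 + 14*n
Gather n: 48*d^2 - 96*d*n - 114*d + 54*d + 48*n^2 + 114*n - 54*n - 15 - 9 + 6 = 48*d^2 - 60*d + 48*n^2 + n*(60 - 96*d) - 18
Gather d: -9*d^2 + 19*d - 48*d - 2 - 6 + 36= -9*d^2 - 29*d + 28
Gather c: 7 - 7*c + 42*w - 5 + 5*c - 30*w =-2*c + 12*w + 2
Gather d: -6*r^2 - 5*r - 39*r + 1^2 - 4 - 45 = -6*r^2 - 44*r - 48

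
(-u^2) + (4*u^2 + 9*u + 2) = 3*u^2 + 9*u + 2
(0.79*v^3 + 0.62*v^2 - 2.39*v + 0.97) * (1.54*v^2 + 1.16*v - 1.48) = 1.2166*v^5 + 1.8712*v^4 - 4.1306*v^3 - 2.1962*v^2 + 4.6624*v - 1.4356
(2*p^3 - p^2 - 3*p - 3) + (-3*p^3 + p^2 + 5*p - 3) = -p^3 + 2*p - 6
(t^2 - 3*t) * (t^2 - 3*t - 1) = t^4 - 6*t^3 + 8*t^2 + 3*t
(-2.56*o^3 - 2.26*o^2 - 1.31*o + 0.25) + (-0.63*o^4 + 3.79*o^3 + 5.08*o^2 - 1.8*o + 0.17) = -0.63*o^4 + 1.23*o^3 + 2.82*o^2 - 3.11*o + 0.42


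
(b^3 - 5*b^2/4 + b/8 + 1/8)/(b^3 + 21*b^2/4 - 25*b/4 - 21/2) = (8*b^3 - 10*b^2 + b + 1)/(2*(4*b^3 + 21*b^2 - 25*b - 42))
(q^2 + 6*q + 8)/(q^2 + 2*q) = (q + 4)/q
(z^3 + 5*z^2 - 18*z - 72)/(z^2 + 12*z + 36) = (z^2 - z - 12)/(z + 6)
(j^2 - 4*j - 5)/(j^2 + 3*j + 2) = (j - 5)/(j + 2)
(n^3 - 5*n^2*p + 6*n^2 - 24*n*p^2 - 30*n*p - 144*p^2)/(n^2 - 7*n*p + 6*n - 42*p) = (-n^2 + 5*n*p + 24*p^2)/(-n + 7*p)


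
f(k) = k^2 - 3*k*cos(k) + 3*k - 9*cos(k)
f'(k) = 3*k*sin(k) + 2*k + 9*sin(k) - 3*cos(k) + 3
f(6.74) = 39.42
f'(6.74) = 26.68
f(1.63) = 8.37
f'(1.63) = 20.30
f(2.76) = 31.93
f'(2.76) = 17.74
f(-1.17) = -4.28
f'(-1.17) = -5.57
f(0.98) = -2.75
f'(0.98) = 13.21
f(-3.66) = 0.70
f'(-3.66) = -2.70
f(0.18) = -8.81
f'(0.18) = 2.12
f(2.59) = 28.76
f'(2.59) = 19.52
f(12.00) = 142.03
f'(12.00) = 0.32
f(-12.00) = 130.78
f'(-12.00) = -38.02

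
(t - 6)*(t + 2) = t^2 - 4*t - 12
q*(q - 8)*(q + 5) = q^3 - 3*q^2 - 40*q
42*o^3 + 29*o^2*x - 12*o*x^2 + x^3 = (-7*o + x)*(-6*o + x)*(o + x)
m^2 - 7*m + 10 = (m - 5)*(m - 2)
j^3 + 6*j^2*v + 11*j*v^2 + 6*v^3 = (j + v)*(j + 2*v)*(j + 3*v)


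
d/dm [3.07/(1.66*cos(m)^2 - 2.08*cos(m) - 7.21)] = (10.1924*cos(m) - 6.3856)*sin(m)/(-1.66*cos(m)^2 + 2.08*cos(m) + 7.21)^2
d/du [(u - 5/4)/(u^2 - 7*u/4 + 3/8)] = 4*(-16*u^2 + 40*u - 29)/(64*u^4 - 224*u^3 + 244*u^2 - 84*u + 9)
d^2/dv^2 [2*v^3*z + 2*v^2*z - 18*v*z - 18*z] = 4*z*(3*v + 1)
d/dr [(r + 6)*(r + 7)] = 2*r + 13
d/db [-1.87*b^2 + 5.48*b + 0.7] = 5.48 - 3.74*b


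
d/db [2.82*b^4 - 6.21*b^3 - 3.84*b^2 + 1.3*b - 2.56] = 11.28*b^3 - 18.63*b^2 - 7.68*b + 1.3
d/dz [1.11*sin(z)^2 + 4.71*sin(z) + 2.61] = (2.22*sin(z) + 4.71)*cos(z)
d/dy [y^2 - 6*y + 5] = 2*y - 6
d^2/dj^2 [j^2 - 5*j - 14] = 2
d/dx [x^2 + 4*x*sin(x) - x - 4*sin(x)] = 4*x*cos(x) + 2*x - 4*sqrt(2)*cos(x + pi/4) - 1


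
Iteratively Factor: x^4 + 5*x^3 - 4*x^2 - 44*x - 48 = (x - 3)*(x^3 + 8*x^2 + 20*x + 16) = (x - 3)*(x + 4)*(x^2 + 4*x + 4) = (x - 3)*(x + 2)*(x + 4)*(x + 2)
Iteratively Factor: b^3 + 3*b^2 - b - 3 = (b + 1)*(b^2 + 2*b - 3) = (b + 1)*(b + 3)*(b - 1)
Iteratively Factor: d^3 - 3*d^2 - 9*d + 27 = (d - 3)*(d^2 - 9) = (d - 3)*(d + 3)*(d - 3)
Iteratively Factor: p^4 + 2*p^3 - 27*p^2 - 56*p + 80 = (p - 1)*(p^3 + 3*p^2 - 24*p - 80) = (p - 1)*(p + 4)*(p^2 - p - 20) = (p - 1)*(p + 4)^2*(p - 5)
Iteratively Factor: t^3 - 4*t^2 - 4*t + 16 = (t - 2)*(t^2 - 2*t - 8) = (t - 4)*(t - 2)*(t + 2)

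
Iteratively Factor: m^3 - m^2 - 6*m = (m - 3)*(m^2 + 2*m) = (m - 3)*(m + 2)*(m)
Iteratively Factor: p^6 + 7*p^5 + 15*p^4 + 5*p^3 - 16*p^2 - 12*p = (p + 1)*(p^5 + 6*p^4 + 9*p^3 - 4*p^2 - 12*p) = (p + 1)*(p + 2)*(p^4 + 4*p^3 + p^2 - 6*p) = (p - 1)*(p + 1)*(p + 2)*(p^3 + 5*p^2 + 6*p) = p*(p - 1)*(p + 1)*(p + 2)*(p^2 + 5*p + 6) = p*(p - 1)*(p + 1)*(p + 2)*(p + 3)*(p + 2)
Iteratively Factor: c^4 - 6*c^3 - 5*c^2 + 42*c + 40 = (c + 2)*(c^3 - 8*c^2 + 11*c + 20) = (c - 4)*(c + 2)*(c^2 - 4*c - 5) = (c - 5)*(c - 4)*(c + 2)*(c + 1)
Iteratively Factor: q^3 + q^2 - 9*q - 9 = (q + 3)*(q^2 - 2*q - 3) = (q + 1)*(q + 3)*(q - 3)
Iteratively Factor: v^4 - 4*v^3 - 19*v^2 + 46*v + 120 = (v + 2)*(v^3 - 6*v^2 - 7*v + 60) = (v - 4)*(v + 2)*(v^2 - 2*v - 15) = (v - 5)*(v - 4)*(v + 2)*(v + 3)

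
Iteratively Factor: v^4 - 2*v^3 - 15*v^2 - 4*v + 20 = (v + 2)*(v^3 - 4*v^2 - 7*v + 10) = (v - 5)*(v + 2)*(v^2 + v - 2) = (v - 5)*(v - 1)*(v + 2)*(v + 2)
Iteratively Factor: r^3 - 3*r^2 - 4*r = (r + 1)*(r^2 - 4*r) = r*(r + 1)*(r - 4)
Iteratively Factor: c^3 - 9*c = (c + 3)*(c^2 - 3*c) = c*(c + 3)*(c - 3)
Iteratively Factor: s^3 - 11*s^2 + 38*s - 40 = (s - 2)*(s^2 - 9*s + 20) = (s - 5)*(s - 2)*(s - 4)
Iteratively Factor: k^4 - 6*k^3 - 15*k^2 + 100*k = (k - 5)*(k^3 - k^2 - 20*k) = k*(k - 5)*(k^2 - k - 20) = k*(k - 5)^2*(k + 4)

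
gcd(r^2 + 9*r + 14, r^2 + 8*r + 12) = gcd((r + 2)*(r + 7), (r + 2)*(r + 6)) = r + 2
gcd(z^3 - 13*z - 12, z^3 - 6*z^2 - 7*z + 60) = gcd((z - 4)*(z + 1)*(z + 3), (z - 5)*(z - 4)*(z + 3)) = z^2 - z - 12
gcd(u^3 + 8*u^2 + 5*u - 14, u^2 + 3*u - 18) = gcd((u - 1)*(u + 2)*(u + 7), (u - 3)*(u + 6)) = 1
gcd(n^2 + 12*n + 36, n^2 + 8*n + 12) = n + 6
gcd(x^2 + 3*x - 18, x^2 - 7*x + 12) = x - 3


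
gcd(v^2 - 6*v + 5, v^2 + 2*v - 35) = v - 5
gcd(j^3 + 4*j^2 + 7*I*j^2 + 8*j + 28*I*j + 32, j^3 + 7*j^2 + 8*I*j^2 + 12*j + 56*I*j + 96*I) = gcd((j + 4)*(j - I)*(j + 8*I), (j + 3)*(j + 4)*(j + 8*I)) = j^2 + j*(4 + 8*I) + 32*I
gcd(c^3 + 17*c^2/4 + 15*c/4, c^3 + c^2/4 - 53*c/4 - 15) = c^2 + 17*c/4 + 15/4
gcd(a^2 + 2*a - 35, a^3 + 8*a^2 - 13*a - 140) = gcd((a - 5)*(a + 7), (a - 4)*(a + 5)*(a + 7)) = a + 7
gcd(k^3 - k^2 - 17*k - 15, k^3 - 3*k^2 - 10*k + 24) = k + 3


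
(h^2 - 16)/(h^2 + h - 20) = (h + 4)/(h + 5)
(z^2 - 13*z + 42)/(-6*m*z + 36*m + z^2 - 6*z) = (z - 7)/(-6*m + z)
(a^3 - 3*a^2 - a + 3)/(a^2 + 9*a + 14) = (a^3 - 3*a^2 - a + 3)/(a^2 + 9*a + 14)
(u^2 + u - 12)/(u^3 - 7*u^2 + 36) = (u + 4)/(u^2 - 4*u - 12)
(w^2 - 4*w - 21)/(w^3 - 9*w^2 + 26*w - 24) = (w^2 - 4*w - 21)/(w^3 - 9*w^2 + 26*w - 24)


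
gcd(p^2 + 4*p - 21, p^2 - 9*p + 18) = p - 3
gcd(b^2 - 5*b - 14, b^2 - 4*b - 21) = b - 7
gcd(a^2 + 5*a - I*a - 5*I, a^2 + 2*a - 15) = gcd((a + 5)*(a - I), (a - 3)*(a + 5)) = a + 5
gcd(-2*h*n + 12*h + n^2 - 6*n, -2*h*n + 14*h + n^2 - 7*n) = 2*h - n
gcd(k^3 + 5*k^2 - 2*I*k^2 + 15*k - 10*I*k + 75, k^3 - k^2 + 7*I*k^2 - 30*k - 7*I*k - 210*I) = k + 5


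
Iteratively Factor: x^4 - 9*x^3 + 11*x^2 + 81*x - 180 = (x - 3)*(x^3 - 6*x^2 - 7*x + 60) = (x - 4)*(x - 3)*(x^2 - 2*x - 15) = (x - 5)*(x - 4)*(x - 3)*(x + 3)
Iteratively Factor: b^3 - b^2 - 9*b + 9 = (b - 1)*(b^2 - 9) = (b - 3)*(b - 1)*(b + 3)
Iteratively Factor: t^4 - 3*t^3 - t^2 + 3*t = (t - 3)*(t^3 - t) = (t - 3)*(t - 1)*(t^2 + t) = t*(t - 3)*(t - 1)*(t + 1)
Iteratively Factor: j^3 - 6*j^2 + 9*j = (j - 3)*(j^2 - 3*j) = (j - 3)^2*(j)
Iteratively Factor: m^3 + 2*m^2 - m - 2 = (m + 1)*(m^2 + m - 2) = (m + 1)*(m + 2)*(m - 1)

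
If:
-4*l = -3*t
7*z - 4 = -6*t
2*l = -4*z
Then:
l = 8/9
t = 32/27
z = -4/9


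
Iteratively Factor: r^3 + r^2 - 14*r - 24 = (r - 4)*(r^2 + 5*r + 6) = (r - 4)*(r + 2)*(r + 3)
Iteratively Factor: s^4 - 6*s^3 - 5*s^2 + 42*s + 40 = (s - 5)*(s^3 - s^2 - 10*s - 8) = (s - 5)*(s + 2)*(s^2 - 3*s - 4) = (s - 5)*(s - 4)*(s + 2)*(s + 1)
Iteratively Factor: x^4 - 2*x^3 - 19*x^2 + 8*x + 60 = (x - 5)*(x^3 + 3*x^2 - 4*x - 12) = (x - 5)*(x - 2)*(x^2 + 5*x + 6) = (x - 5)*(x - 2)*(x + 3)*(x + 2)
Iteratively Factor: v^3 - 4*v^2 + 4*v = (v)*(v^2 - 4*v + 4) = v*(v - 2)*(v - 2)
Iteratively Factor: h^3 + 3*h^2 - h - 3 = (h + 1)*(h^2 + 2*h - 3) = (h + 1)*(h + 3)*(h - 1)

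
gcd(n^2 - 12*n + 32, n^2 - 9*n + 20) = n - 4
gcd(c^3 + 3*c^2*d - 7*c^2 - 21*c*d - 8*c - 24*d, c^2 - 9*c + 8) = c - 8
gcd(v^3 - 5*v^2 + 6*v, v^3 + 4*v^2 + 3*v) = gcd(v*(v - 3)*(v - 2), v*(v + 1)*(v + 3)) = v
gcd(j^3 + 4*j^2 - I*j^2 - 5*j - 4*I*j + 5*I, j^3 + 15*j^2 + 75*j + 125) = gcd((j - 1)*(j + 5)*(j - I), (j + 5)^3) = j + 5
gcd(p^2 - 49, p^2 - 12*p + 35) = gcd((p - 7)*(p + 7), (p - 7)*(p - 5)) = p - 7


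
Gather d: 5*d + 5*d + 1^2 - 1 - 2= 10*d - 2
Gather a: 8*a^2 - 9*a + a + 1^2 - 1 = 8*a^2 - 8*a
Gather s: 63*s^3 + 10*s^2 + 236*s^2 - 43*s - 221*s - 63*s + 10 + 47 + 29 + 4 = 63*s^3 + 246*s^2 - 327*s + 90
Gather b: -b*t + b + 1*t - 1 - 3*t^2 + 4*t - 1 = b*(1 - t) - 3*t^2 + 5*t - 2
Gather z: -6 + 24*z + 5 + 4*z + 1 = 28*z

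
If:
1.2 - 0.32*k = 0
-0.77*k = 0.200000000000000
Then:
No Solution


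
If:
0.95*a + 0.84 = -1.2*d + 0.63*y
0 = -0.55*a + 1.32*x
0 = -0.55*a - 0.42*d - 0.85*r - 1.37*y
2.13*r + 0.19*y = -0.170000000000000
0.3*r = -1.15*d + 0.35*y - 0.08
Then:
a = -0.74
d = 0.06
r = -0.11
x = -0.31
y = 0.34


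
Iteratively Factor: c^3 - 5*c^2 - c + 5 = (c - 5)*(c^2 - 1) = (c - 5)*(c + 1)*(c - 1)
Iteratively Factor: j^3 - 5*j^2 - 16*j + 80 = (j + 4)*(j^2 - 9*j + 20) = (j - 4)*(j + 4)*(j - 5)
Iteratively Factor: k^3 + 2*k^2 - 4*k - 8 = (k + 2)*(k^2 - 4) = (k + 2)^2*(k - 2)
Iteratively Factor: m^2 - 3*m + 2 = (m - 1)*(m - 2)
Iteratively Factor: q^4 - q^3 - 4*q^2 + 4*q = (q)*(q^3 - q^2 - 4*q + 4) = q*(q - 1)*(q^2 - 4) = q*(q - 2)*(q - 1)*(q + 2)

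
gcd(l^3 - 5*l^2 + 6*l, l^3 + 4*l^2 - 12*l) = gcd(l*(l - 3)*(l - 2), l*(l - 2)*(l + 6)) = l^2 - 2*l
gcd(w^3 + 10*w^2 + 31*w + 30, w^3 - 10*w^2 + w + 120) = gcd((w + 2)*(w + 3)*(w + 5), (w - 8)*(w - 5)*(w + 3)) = w + 3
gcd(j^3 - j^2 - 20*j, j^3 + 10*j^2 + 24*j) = j^2 + 4*j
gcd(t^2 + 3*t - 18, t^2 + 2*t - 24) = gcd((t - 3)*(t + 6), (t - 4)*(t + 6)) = t + 6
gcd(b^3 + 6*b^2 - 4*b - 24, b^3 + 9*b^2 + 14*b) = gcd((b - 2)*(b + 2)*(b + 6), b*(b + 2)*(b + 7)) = b + 2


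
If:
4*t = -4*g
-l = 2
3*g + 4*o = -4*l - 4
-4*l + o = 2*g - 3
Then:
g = 48/11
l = -2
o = -25/11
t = -48/11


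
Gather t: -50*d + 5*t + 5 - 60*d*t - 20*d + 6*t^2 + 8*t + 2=-70*d + 6*t^2 + t*(13 - 60*d) + 7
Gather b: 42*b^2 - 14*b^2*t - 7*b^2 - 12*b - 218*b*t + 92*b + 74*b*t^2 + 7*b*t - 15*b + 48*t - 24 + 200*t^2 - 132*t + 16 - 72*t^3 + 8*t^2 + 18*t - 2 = b^2*(35 - 14*t) + b*(74*t^2 - 211*t + 65) - 72*t^3 + 208*t^2 - 66*t - 10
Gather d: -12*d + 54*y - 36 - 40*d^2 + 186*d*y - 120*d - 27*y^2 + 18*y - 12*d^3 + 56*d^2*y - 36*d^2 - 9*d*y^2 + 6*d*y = -12*d^3 + d^2*(56*y - 76) + d*(-9*y^2 + 192*y - 132) - 27*y^2 + 72*y - 36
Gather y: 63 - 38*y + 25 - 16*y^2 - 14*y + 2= -16*y^2 - 52*y + 90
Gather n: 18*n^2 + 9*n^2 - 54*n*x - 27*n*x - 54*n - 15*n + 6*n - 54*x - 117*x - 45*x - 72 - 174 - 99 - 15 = 27*n^2 + n*(-81*x - 63) - 216*x - 360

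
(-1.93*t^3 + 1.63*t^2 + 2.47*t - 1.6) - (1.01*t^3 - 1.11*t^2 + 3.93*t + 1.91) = -2.94*t^3 + 2.74*t^2 - 1.46*t - 3.51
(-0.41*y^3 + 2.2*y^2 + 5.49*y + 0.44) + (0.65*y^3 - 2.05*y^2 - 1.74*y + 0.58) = 0.24*y^3 + 0.15*y^2 + 3.75*y + 1.02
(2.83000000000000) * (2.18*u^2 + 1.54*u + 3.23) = 6.1694*u^2 + 4.3582*u + 9.1409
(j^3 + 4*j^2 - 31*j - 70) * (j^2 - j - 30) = j^5 + 3*j^4 - 65*j^3 - 159*j^2 + 1000*j + 2100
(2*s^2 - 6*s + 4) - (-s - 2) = 2*s^2 - 5*s + 6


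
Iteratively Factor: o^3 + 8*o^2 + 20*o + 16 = (o + 4)*(o^2 + 4*o + 4) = (o + 2)*(o + 4)*(o + 2)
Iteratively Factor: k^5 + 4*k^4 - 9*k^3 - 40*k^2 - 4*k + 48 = (k + 2)*(k^4 + 2*k^3 - 13*k^2 - 14*k + 24) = (k - 3)*(k + 2)*(k^3 + 5*k^2 + 2*k - 8) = (k - 3)*(k + 2)*(k + 4)*(k^2 + k - 2) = (k - 3)*(k - 1)*(k + 2)*(k + 4)*(k + 2)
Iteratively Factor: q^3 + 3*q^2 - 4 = (q + 2)*(q^2 + q - 2) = (q + 2)^2*(q - 1)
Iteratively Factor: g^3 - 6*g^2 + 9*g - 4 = (g - 1)*(g^2 - 5*g + 4) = (g - 1)^2*(g - 4)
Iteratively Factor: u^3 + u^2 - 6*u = (u)*(u^2 + u - 6) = u*(u + 3)*(u - 2)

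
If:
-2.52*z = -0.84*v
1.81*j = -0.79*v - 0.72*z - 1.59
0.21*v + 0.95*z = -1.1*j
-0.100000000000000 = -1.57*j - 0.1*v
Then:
No Solution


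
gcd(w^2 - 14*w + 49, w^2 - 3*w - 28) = w - 7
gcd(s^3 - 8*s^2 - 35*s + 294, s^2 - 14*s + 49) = s^2 - 14*s + 49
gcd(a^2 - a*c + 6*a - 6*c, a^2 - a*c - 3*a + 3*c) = a - c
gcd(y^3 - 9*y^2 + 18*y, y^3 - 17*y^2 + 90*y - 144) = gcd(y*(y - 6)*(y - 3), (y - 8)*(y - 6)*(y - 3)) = y^2 - 9*y + 18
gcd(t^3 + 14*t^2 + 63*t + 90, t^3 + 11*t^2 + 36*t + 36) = t^2 + 9*t + 18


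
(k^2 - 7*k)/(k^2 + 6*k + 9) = k*(k - 7)/(k^2 + 6*k + 9)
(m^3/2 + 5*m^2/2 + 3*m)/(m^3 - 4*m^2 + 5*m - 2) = m*(m^2 + 5*m + 6)/(2*(m^3 - 4*m^2 + 5*m - 2))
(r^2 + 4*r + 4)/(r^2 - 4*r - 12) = (r + 2)/(r - 6)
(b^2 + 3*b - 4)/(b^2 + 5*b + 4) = (b - 1)/(b + 1)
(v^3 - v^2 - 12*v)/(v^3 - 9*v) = (v - 4)/(v - 3)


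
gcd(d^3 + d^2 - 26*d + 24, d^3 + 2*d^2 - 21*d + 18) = d^2 + 5*d - 6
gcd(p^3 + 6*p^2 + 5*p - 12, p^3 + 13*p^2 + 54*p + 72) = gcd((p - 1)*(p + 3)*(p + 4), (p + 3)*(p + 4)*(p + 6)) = p^2 + 7*p + 12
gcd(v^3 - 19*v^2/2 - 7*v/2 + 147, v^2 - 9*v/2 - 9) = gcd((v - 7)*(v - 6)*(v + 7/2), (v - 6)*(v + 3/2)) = v - 6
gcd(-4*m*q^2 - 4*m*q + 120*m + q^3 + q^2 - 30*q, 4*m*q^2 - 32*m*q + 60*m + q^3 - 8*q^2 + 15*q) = q - 5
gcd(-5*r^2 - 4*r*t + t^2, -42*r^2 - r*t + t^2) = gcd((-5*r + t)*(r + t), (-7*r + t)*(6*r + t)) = 1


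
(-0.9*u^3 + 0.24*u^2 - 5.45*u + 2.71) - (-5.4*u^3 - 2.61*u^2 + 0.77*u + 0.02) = 4.5*u^3 + 2.85*u^2 - 6.22*u + 2.69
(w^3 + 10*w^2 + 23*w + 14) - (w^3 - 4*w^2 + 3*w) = 14*w^2 + 20*w + 14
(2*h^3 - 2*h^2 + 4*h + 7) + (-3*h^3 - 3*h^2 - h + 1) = -h^3 - 5*h^2 + 3*h + 8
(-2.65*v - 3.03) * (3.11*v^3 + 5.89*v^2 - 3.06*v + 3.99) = -8.2415*v^4 - 25.0318*v^3 - 9.7377*v^2 - 1.3017*v - 12.0897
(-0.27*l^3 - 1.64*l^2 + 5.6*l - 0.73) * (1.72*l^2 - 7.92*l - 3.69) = -0.4644*l^5 - 0.682399999999999*l^4 + 23.6171*l^3 - 39.556*l^2 - 14.8824*l + 2.6937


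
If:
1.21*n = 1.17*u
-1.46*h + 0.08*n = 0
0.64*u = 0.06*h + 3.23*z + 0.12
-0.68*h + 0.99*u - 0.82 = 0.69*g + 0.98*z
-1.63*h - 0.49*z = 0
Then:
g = -1.03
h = 0.01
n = 0.10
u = 0.10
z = -0.02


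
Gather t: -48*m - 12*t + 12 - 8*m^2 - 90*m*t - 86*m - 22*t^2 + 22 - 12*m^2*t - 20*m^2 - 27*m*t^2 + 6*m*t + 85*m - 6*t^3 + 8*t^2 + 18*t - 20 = -28*m^2 - 49*m - 6*t^3 + t^2*(-27*m - 14) + t*(-12*m^2 - 84*m + 6) + 14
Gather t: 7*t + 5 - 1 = 7*t + 4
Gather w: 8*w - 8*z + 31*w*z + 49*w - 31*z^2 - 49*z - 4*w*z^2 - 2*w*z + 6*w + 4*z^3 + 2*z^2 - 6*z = w*(-4*z^2 + 29*z + 63) + 4*z^3 - 29*z^2 - 63*z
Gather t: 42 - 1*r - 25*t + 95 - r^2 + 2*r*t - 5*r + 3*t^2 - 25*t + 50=-r^2 - 6*r + 3*t^2 + t*(2*r - 50) + 187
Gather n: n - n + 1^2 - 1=0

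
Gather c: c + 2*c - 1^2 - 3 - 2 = 3*c - 6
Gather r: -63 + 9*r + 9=9*r - 54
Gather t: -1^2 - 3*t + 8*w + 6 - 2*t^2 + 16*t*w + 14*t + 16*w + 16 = -2*t^2 + t*(16*w + 11) + 24*w + 21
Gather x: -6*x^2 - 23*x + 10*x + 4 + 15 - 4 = -6*x^2 - 13*x + 15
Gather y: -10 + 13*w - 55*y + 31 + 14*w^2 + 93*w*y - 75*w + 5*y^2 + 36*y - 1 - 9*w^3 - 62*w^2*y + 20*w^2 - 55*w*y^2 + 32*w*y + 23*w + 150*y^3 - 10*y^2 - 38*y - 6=-9*w^3 + 34*w^2 - 39*w + 150*y^3 + y^2*(-55*w - 5) + y*(-62*w^2 + 125*w - 57) + 14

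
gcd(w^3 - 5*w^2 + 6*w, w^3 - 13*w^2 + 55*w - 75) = w - 3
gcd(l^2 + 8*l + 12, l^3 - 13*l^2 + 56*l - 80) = 1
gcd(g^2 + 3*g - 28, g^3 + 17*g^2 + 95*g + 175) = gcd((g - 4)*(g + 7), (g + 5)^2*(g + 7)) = g + 7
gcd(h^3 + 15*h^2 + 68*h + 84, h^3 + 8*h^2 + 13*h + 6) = h + 6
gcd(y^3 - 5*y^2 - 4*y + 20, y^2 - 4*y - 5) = y - 5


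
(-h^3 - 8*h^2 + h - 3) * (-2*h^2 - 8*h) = 2*h^5 + 24*h^4 + 62*h^3 - 2*h^2 + 24*h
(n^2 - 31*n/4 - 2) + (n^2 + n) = 2*n^2 - 27*n/4 - 2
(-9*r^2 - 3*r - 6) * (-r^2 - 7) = 9*r^4 + 3*r^3 + 69*r^2 + 21*r + 42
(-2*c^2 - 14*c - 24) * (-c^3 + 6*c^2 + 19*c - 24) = 2*c^5 + 2*c^4 - 98*c^3 - 362*c^2 - 120*c + 576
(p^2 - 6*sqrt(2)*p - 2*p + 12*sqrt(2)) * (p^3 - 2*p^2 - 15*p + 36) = p^5 - 6*sqrt(2)*p^4 - 4*p^4 - 11*p^3 + 24*sqrt(2)*p^3 + 66*p^2 + 66*sqrt(2)*p^2 - 396*sqrt(2)*p - 72*p + 432*sqrt(2)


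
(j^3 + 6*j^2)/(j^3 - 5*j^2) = (j + 6)/(j - 5)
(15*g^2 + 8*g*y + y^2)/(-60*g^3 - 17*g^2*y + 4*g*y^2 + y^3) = 1/(-4*g + y)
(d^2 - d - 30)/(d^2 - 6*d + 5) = (d^2 - d - 30)/(d^2 - 6*d + 5)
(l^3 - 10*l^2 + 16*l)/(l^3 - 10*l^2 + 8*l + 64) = l*(l - 2)/(l^2 - 2*l - 8)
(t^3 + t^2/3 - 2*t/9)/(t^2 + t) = (t^2 + t/3 - 2/9)/(t + 1)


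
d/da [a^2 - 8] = 2*a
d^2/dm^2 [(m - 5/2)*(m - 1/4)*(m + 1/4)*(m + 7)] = 12*m^2 + 27*m - 281/8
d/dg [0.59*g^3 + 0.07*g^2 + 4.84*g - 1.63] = 1.77*g^2 + 0.14*g + 4.84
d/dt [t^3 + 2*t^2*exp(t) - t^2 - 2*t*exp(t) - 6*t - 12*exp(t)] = 2*t^2*exp(t) + 3*t^2 + 2*t*exp(t) - 2*t - 14*exp(t) - 6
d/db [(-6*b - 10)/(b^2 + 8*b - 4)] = 2*(3*b^2 + 10*b + 52)/(b^4 + 16*b^3 + 56*b^2 - 64*b + 16)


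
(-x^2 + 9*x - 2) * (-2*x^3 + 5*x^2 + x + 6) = 2*x^5 - 23*x^4 + 48*x^3 - 7*x^2 + 52*x - 12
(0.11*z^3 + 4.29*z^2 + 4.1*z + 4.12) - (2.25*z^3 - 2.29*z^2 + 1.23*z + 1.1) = -2.14*z^3 + 6.58*z^2 + 2.87*z + 3.02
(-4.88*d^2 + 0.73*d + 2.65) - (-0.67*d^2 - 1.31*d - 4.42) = -4.21*d^2 + 2.04*d + 7.07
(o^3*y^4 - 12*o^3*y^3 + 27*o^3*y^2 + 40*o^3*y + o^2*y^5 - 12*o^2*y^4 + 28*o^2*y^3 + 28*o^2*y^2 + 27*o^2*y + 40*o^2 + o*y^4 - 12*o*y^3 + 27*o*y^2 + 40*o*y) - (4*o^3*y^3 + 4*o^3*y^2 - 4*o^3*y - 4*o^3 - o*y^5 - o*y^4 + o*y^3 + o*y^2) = o^3*y^4 - 16*o^3*y^3 + 23*o^3*y^2 + 44*o^3*y + 4*o^3 + o^2*y^5 - 12*o^2*y^4 + 28*o^2*y^3 + 28*o^2*y^2 + 27*o^2*y + 40*o^2 + o*y^5 + 2*o*y^4 - 13*o*y^3 + 26*o*y^2 + 40*o*y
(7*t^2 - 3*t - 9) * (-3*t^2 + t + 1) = -21*t^4 + 16*t^3 + 31*t^2 - 12*t - 9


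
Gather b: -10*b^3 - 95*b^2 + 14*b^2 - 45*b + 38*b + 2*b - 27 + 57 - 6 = -10*b^3 - 81*b^2 - 5*b + 24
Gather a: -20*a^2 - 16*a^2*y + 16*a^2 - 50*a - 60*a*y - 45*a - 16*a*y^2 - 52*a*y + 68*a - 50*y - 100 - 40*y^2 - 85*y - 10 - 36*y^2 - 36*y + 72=a^2*(-16*y - 4) + a*(-16*y^2 - 112*y - 27) - 76*y^2 - 171*y - 38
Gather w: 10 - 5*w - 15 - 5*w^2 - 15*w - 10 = -5*w^2 - 20*w - 15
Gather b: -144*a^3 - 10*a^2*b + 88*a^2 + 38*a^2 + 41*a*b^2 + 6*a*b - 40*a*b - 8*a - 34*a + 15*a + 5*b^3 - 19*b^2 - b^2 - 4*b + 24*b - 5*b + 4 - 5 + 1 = -144*a^3 + 126*a^2 - 27*a + 5*b^3 + b^2*(41*a - 20) + b*(-10*a^2 - 34*a + 15)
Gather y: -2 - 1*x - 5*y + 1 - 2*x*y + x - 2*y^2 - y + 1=-2*y^2 + y*(-2*x - 6)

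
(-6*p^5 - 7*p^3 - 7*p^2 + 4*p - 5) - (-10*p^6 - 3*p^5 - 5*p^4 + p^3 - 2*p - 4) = 10*p^6 - 3*p^5 + 5*p^4 - 8*p^3 - 7*p^2 + 6*p - 1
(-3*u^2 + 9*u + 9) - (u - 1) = -3*u^2 + 8*u + 10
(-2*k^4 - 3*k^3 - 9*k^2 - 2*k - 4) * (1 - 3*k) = 6*k^5 + 7*k^4 + 24*k^3 - 3*k^2 + 10*k - 4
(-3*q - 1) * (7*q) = -21*q^2 - 7*q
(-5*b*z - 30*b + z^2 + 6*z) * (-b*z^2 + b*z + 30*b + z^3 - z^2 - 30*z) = 5*b^2*z^3 + 25*b^2*z^2 - 180*b^2*z - 900*b^2 - 6*b*z^4 - 30*b*z^3 + 216*b*z^2 + 1080*b*z + z^5 + 5*z^4 - 36*z^3 - 180*z^2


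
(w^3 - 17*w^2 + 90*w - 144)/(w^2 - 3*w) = w - 14 + 48/w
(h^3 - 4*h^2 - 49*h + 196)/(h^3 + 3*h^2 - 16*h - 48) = (h^2 - 49)/(h^2 + 7*h + 12)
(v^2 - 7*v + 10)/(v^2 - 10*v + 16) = (v - 5)/(v - 8)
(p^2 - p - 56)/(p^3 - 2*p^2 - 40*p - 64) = (p + 7)/(p^2 + 6*p + 8)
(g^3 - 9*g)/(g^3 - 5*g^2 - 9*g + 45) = g/(g - 5)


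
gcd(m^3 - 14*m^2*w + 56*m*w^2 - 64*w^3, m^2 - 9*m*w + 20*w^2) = -m + 4*w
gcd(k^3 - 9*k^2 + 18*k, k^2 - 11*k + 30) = k - 6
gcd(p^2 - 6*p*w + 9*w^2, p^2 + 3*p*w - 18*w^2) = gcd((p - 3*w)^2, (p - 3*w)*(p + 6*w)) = p - 3*w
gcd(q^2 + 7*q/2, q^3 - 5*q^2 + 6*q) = q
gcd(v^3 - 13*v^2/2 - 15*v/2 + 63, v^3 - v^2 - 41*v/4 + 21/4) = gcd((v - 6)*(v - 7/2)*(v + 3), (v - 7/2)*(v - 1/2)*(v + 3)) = v^2 - v/2 - 21/2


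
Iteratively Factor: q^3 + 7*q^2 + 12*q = (q + 3)*(q^2 + 4*q) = (q + 3)*(q + 4)*(q)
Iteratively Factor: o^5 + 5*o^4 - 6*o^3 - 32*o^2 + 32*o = (o + 4)*(o^4 + o^3 - 10*o^2 + 8*o) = (o - 1)*(o + 4)*(o^3 + 2*o^2 - 8*o) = (o - 1)*(o + 4)^2*(o^2 - 2*o) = o*(o - 1)*(o + 4)^2*(o - 2)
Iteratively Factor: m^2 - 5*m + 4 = (m - 4)*(m - 1)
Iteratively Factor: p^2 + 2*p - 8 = (p - 2)*(p + 4)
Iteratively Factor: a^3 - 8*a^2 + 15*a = (a - 5)*(a^2 - 3*a) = a*(a - 5)*(a - 3)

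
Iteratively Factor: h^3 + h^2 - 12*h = (h)*(h^2 + h - 12) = h*(h - 3)*(h + 4)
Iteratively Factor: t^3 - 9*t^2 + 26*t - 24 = (t - 3)*(t^2 - 6*t + 8) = (t - 4)*(t - 3)*(t - 2)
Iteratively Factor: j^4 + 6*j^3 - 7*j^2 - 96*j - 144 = (j - 4)*(j^3 + 10*j^2 + 33*j + 36) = (j - 4)*(j + 3)*(j^2 + 7*j + 12) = (j - 4)*(j + 3)^2*(j + 4)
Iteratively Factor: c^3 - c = (c - 1)*(c^2 + c) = c*(c - 1)*(c + 1)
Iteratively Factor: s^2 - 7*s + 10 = (s - 2)*(s - 5)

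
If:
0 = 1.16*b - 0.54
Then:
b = 0.47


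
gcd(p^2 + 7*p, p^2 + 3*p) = p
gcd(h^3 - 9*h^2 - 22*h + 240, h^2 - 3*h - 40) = h^2 - 3*h - 40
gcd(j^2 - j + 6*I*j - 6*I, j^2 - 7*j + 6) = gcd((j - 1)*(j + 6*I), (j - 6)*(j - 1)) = j - 1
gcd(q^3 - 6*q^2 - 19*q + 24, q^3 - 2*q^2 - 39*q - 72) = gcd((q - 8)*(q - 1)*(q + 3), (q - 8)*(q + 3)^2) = q^2 - 5*q - 24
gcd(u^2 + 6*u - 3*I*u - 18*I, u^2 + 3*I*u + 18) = u - 3*I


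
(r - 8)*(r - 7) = r^2 - 15*r + 56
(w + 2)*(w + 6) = w^2 + 8*w + 12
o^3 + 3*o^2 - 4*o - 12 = (o - 2)*(o + 2)*(o + 3)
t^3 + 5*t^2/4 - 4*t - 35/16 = (t - 7/4)*(t + 1/2)*(t + 5/2)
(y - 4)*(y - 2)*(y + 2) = y^3 - 4*y^2 - 4*y + 16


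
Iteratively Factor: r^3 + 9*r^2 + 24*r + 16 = (r + 4)*(r^2 + 5*r + 4) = (r + 4)^2*(r + 1)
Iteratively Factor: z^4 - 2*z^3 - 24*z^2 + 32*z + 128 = (z - 4)*(z^3 + 2*z^2 - 16*z - 32) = (z - 4)*(z + 2)*(z^2 - 16) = (z - 4)^2*(z + 2)*(z + 4)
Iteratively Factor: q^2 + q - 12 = (q - 3)*(q + 4)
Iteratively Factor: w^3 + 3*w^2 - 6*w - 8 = (w + 4)*(w^2 - w - 2) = (w + 1)*(w + 4)*(w - 2)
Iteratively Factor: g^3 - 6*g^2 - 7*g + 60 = (g + 3)*(g^2 - 9*g + 20) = (g - 5)*(g + 3)*(g - 4)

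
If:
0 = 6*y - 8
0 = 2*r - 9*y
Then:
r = 6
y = 4/3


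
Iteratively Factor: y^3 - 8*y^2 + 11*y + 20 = (y - 5)*(y^2 - 3*y - 4) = (y - 5)*(y + 1)*(y - 4)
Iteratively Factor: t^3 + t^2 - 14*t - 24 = (t + 3)*(t^2 - 2*t - 8) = (t + 2)*(t + 3)*(t - 4)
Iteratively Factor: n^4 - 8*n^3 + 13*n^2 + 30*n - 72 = (n - 4)*(n^3 - 4*n^2 - 3*n + 18) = (n - 4)*(n + 2)*(n^2 - 6*n + 9) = (n - 4)*(n - 3)*(n + 2)*(n - 3)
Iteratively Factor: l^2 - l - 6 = (l + 2)*(l - 3)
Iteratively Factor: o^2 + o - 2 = (o + 2)*(o - 1)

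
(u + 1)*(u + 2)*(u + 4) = u^3 + 7*u^2 + 14*u + 8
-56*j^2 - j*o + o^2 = (-8*j + o)*(7*j + o)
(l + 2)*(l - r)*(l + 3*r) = l^3 + 2*l^2*r + 2*l^2 - 3*l*r^2 + 4*l*r - 6*r^2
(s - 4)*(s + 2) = s^2 - 2*s - 8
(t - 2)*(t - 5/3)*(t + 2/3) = t^3 - 3*t^2 + 8*t/9 + 20/9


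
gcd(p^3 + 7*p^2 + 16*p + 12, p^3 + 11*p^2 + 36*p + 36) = p^2 + 5*p + 6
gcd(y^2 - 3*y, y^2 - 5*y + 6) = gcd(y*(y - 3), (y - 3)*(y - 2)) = y - 3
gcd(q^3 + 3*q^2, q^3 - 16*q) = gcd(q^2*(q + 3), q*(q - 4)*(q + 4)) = q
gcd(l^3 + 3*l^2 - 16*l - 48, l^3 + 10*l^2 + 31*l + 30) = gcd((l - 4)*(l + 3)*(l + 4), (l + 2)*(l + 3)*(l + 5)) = l + 3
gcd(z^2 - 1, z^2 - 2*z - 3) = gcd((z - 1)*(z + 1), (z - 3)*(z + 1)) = z + 1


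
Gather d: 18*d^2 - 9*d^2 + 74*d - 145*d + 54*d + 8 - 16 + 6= 9*d^2 - 17*d - 2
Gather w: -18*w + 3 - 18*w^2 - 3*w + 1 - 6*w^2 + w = -24*w^2 - 20*w + 4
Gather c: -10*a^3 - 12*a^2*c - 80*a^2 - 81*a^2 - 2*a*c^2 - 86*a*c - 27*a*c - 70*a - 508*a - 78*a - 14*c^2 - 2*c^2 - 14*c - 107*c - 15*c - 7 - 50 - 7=-10*a^3 - 161*a^2 - 656*a + c^2*(-2*a - 16) + c*(-12*a^2 - 113*a - 136) - 64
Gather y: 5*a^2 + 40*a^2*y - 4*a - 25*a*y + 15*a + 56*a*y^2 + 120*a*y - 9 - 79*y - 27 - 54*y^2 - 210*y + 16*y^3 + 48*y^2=5*a^2 + 11*a + 16*y^3 + y^2*(56*a - 6) + y*(40*a^2 + 95*a - 289) - 36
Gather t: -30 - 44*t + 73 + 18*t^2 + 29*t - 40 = 18*t^2 - 15*t + 3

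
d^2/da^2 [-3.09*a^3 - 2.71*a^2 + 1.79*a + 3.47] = -18.54*a - 5.42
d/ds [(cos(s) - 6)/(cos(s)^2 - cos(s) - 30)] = sin(s)/(cos(s) + 5)^2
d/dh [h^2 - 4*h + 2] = 2*h - 4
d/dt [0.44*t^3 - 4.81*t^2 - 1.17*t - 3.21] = 1.32*t^2 - 9.62*t - 1.17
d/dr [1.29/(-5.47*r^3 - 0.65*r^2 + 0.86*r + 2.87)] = (21.1689*r^2 + 1.677*r - 1.1094)/(5.47*r^3 + 0.65*r^2 - 0.86*r - 2.87)^2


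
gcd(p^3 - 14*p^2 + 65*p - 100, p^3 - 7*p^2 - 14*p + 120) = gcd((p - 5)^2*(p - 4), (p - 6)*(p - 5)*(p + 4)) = p - 5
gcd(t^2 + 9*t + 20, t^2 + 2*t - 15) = t + 5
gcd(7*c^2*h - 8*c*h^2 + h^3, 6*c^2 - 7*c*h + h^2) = c - h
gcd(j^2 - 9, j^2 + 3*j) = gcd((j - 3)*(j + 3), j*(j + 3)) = j + 3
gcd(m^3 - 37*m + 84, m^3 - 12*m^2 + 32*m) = m - 4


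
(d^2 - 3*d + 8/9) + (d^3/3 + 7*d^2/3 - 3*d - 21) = d^3/3 + 10*d^2/3 - 6*d - 181/9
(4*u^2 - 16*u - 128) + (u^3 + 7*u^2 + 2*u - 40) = u^3 + 11*u^2 - 14*u - 168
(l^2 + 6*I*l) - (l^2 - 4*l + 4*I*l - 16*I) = 4*l + 2*I*l + 16*I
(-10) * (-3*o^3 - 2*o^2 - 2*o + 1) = 30*o^3 + 20*o^2 + 20*o - 10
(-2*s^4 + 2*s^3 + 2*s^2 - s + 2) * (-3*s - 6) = 6*s^5 + 6*s^4 - 18*s^3 - 9*s^2 - 12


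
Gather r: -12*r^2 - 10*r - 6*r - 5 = -12*r^2 - 16*r - 5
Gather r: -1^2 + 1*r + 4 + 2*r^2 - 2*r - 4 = 2*r^2 - r - 1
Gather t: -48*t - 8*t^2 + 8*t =-8*t^2 - 40*t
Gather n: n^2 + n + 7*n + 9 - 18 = n^2 + 8*n - 9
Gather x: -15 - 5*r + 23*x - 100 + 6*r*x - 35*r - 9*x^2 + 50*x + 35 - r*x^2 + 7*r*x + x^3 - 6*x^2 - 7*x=-40*r + x^3 + x^2*(-r - 15) + x*(13*r + 66) - 80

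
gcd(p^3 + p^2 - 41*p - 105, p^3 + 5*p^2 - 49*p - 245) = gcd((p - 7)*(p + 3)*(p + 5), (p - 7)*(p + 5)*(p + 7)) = p^2 - 2*p - 35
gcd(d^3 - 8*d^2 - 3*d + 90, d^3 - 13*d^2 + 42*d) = d - 6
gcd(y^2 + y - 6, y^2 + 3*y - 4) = 1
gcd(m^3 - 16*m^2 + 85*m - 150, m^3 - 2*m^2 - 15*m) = m - 5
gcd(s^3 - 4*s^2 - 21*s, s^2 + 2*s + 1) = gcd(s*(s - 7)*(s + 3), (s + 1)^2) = 1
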